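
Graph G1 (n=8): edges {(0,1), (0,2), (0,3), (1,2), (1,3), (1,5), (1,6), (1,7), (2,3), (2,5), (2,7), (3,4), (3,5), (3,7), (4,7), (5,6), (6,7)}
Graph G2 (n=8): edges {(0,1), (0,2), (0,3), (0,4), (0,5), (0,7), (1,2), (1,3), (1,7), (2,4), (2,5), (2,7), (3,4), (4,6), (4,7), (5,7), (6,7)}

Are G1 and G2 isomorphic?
Yes, isomorphic

The graphs are isomorphic.
One valid mapping φ: V(G1) → V(G2): 0→5, 1→0, 2→2, 3→7, 4→6, 5→1, 6→3, 7→4

Verify φ preserves adjacency — for each edge of G1, its image is an edge of G2:
  (0,1) → (φ(0),φ(1)) = (0,5) ∈ E(G2) ✓
  (0,2) → (φ(0),φ(2)) = (2,5) ∈ E(G2) ✓
  (0,3) → (φ(0),φ(3)) = (5,7) ∈ E(G2) ✓
  (1,2) → (φ(1),φ(2)) = (0,2) ∈ E(G2) ✓
  (1,3) → (φ(1),φ(3)) = (0,7) ∈ E(G2) ✓
  (1,5) → (φ(1),φ(5)) = (0,1) ∈ E(G2) ✓
  (1,6) → (φ(1),φ(6)) = (0,3) ∈ E(G2) ✓
  (1,7) → (φ(1),φ(7)) = (0,4) ∈ E(G2) ✓
  (2,3) → (φ(2),φ(3)) = (2,7) ∈ E(G2) ✓
  (2,5) → (φ(2),φ(5)) = (1,2) ∈ E(G2) ✓
  (2,7) → (φ(2),φ(7)) = (2,4) ∈ E(G2) ✓
  (3,4) → (φ(3),φ(4)) = (6,7) ∈ E(G2) ✓
  (3,5) → (φ(3),φ(5)) = (1,7) ∈ E(G2) ✓
  (3,7) → (φ(3),φ(7)) = (4,7) ∈ E(G2) ✓
  (4,7) → (φ(4),φ(7)) = (4,6) ∈ E(G2) ✓
  (5,6) → (φ(5),φ(6)) = (1,3) ∈ E(G2) ✓
  (6,7) → (φ(6),φ(7)) = (3,4) ∈ E(G2) ✓
All 17 edges of G1 map to edges of G2, and |E(G1)| = |E(G2)| = 17, so φ is a bijection on edges as well as vertices. Hence G1 ≅ G2.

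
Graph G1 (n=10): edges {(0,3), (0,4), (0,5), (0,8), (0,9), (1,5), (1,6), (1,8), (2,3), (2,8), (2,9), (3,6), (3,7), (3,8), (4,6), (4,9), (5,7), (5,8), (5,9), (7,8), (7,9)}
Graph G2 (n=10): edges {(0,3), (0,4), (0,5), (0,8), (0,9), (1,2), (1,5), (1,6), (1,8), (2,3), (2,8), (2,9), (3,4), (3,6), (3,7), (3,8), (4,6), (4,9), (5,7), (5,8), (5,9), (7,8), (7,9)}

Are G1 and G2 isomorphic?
No, not isomorphic

The graphs are NOT isomorphic.

Counting edges: G1 has 21 edge(s); G2 has 23 edge(s).
Edge count is an isomorphism invariant (a bijection on vertices induces a bijection on edges), so differing edge counts rule out isomorphism.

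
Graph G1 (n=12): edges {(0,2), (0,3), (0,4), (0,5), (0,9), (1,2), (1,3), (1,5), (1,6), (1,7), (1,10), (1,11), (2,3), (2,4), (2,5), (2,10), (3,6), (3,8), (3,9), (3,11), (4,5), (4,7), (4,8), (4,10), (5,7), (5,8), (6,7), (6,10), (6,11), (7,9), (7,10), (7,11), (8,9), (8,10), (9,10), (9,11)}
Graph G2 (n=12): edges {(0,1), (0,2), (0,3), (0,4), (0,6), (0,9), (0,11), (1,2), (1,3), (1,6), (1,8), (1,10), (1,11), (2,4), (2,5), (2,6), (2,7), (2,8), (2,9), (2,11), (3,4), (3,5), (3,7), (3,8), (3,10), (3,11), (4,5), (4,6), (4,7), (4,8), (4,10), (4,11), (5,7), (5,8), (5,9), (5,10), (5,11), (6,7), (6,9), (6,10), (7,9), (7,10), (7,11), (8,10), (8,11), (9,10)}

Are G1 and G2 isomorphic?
No, not isomorphic

The graphs are NOT isomorphic.

Degrees in G1: deg(0)=5, deg(1)=7, deg(2)=6, deg(3)=7, deg(4)=6, deg(5)=6, deg(6)=5, deg(7)=7, deg(8)=5, deg(9)=6, deg(10)=7, deg(11)=5.
Sorted degree sequence of G1: [7, 7, 7, 7, 6, 6, 6, 6, 5, 5, 5, 5].
Degrees in G2: deg(0)=7, deg(1)=7, deg(2)=9, deg(3)=8, deg(4)=9, deg(5)=8, deg(6)=7, deg(7)=8, deg(8)=7, deg(9)=6, deg(10)=8, deg(11)=8.
Sorted degree sequence of G2: [9, 9, 8, 8, 8, 8, 8, 7, 7, 7, 7, 6].
The (sorted) degree sequence is an isomorphism invariant, so since G1 and G2 have different degree sequences they cannot be isomorphic.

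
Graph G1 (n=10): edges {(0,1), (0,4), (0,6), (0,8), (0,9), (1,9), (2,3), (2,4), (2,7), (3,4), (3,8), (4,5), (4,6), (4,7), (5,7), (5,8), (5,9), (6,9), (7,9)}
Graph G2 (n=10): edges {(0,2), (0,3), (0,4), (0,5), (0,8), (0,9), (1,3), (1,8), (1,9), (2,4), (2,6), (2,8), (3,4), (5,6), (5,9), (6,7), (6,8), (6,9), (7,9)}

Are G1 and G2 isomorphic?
Yes, isomorphic

The graphs are isomorphic.
One valid mapping φ: V(G1) → V(G2): 0→9, 1→7, 2→4, 3→3, 4→0, 5→8, 6→5, 7→2, 8→1, 9→6

Verify φ preserves adjacency — for each edge of G1, its image is an edge of G2:
  (0,1) → (φ(0),φ(1)) = (7,9) ∈ E(G2) ✓
  (0,4) → (φ(0),φ(4)) = (0,9) ∈ E(G2) ✓
  (0,6) → (φ(0),φ(6)) = (5,9) ∈ E(G2) ✓
  (0,8) → (φ(0),φ(8)) = (1,9) ∈ E(G2) ✓
  (0,9) → (φ(0),φ(9)) = (6,9) ∈ E(G2) ✓
  (1,9) → (φ(1),φ(9)) = (6,7) ∈ E(G2) ✓
  (2,3) → (φ(2),φ(3)) = (3,4) ∈ E(G2) ✓
  (2,4) → (φ(2),φ(4)) = (0,4) ∈ E(G2) ✓
  (2,7) → (φ(2),φ(7)) = (2,4) ∈ E(G2) ✓
  (3,4) → (φ(3),φ(4)) = (0,3) ∈ E(G2) ✓
  (3,8) → (φ(3),φ(8)) = (1,3) ∈ E(G2) ✓
  (4,5) → (φ(4),φ(5)) = (0,8) ∈ E(G2) ✓
  (4,6) → (φ(4),φ(6)) = (0,5) ∈ E(G2) ✓
  (4,7) → (φ(4),φ(7)) = (0,2) ∈ E(G2) ✓
  (5,7) → (φ(5),φ(7)) = (2,8) ∈ E(G2) ✓
  (5,8) → (φ(5),φ(8)) = (1,8) ∈ E(G2) ✓
  (5,9) → (φ(5),φ(9)) = (6,8) ∈ E(G2) ✓
  (6,9) → (φ(6),φ(9)) = (5,6) ∈ E(G2) ✓
  (7,9) → (φ(7),φ(9)) = (2,6) ∈ E(G2) ✓
All 19 edges of G1 map to edges of G2, and |E(G1)| = |E(G2)| = 19, so φ is a bijection on edges as well as vertices. Hence G1 ≅ G2.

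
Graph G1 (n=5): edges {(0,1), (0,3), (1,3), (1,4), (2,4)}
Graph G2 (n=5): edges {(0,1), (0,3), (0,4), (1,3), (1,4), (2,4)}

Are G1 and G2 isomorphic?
No, not isomorphic

The graphs are NOT isomorphic.

Degrees in G1: deg(0)=2, deg(1)=3, deg(2)=1, deg(3)=2, deg(4)=2.
Sorted degree sequence of G1: [3, 2, 2, 2, 1].
Degrees in G2: deg(0)=3, deg(1)=3, deg(2)=1, deg(3)=2, deg(4)=3.
Sorted degree sequence of G2: [3, 3, 3, 2, 1].
The (sorted) degree sequence is an isomorphism invariant, so since G1 and G2 have different degree sequences they cannot be isomorphic.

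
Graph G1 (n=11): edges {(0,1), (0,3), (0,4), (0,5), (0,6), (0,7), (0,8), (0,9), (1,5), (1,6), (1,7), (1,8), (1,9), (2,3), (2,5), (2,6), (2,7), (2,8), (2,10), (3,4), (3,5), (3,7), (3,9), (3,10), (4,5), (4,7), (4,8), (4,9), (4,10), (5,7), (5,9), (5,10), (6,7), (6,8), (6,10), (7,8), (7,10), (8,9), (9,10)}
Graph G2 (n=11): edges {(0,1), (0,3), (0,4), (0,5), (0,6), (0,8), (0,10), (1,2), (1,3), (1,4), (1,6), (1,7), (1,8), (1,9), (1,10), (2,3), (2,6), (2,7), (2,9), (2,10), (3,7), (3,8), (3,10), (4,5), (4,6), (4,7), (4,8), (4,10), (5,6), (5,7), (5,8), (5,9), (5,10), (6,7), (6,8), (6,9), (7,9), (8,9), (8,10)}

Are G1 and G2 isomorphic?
Yes, isomorphic

The graphs are isomorphic.
One valid mapping φ: V(G1) → V(G2): 0→6, 1→9, 2→3, 3→0, 4→4, 5→8, 6→2, 7→1, 8→7, 9→5, 10→10

Verify φ preserves adjacency — for each edge of G1, its image is an edge of G2:
  (0,1) → (φ(0),φ(1)) = (6,9) ∈ E(G2) ✓
  (0,3) → (φ(0),φ(3)) = (0,6) ∈ E(G2) ✓
  (0,4) → (φ(0),φ(4)) = (4,6) ∈ E(G2) ✓
  (0,5) → (φ(0),φ(5)) = (6,8) ∈ E(G2) ✓
  (0,6) → (φ(0),φ(6)) = (2,6) ∈ E(G2) ✓
  (0,7) → (φ(0),φ(7)) = (1,6) ∈ E(G2) ✓
  (0,8) → (φ(0),φ(8)) = (6,7) ∈ E(G2) ✓
  (0,9) → (φ(0),φ(9)) = (5,6) ∈ E(G2) ✓
  (1,5) → (φ(1),φ(5)) = (8,9) ∈ E(G2) ✓
  (1,6) → (φ(1),φ(6)) = (2,9) ∈ E(G2) ✓
  (1,7) → (φ(1),φ(7)) = (1,9) ∈ E(G2) ✓
  (1,8) → (φ(1),φ(8)) = (7,9) ∈ E(G2) ✓
  (1,9) → (φ(1),φ(9)) = (5,9) ∈ E(G2) ✓
  (2,3) → (φ(2),φ(3)) = (0,3) ∈ E(G2) ✓
  (2,5) → (φ(2),φ(5)) = (3,8) ∈ E(G2) ✓
  (2,6) → (φ(2),φ(6)) = (2,3) ∈ E(G2) ✓
  (2,7) → (φ(2),φ(7)) = (1,3) ∈ E(G2) ✓
  (2,8) → (φ(2),φ(8)) = (3,7) ∈ E(G2) ✓
  (2,10) → (φ(2),φ(10)) = (3,10) ∈ E(G2) ✓
  (3,4) → (φ(3),φ(4)) = (0,4) ∈ E(G2) ✓
  (3,5) → (φ(3),φ(5)) = (0,8) ∈ E(G2) ✓
  (3,7) → (φ(3),φ(7)) = (0,1) ∈ E(G2) ✓
  (3,9) → (φ(3),φ(9)) = (0,5) ∈ E(G2) ✓
  (3,10) → (φ(3),φ(10)) = (0,10) ∈ E(G2) ✓
  (4,5) → (φ(4),φ(5)) = (4,8) ∈ E(G2) ✓
  (4,7) → (φ(4),φ(7)) = (1,4) ∈ E(G2) ✓
  (4,8) → (φ(4),φ(8)) = (4,7) ∈ E(G2) ✓
  (4,9) → (φ(4),φ(9)) = (4,5) ∈ E(G2) ✓
  (4,10) → (φ(4),φ(10)) = (4,10) ∈ E(G2) ✓
  (5,7) → (φ(5),φ(7)) = (1,8) ∈ E(G2) ✓
  (5,9) → (φ(5),φ(9)) = (5,8) ∈ E(G2) ✓
  (5,10) → (φ(5),φ(10)) = (8,10) ∈ E(G2) ✓
  (6,7) → (φ(6),φ(7)) = (1,2) ∈ E(G2) ✓
  (6,8) → (φ(6),φ(8)) = (2,7) ∈ E(G2) ✓
  (6,10) → (φ(6),φ(10)) = (2,10) ∈ E(G2) ✓
  (7,8) → (φ(7),φ(8)) = (1,7) ∈ E(G2) ✓
  (7,10) → (φ(7),φ(10)) = (1,10) ∈ E(G2) ✓
  (8,9) → (φ(8),φ(9)) = (5,7) ∈ E(G2) ✓
  (9,10) → (φ(9),φ(10)) = (5,10) ∈ E(G2) ✓
All 39 edges of G1 map to edges of G2, and |E(G1)| = |E(G2)| = 39, so φ is a bijection on edges as well as vertices. Hence G1 ≅ G2.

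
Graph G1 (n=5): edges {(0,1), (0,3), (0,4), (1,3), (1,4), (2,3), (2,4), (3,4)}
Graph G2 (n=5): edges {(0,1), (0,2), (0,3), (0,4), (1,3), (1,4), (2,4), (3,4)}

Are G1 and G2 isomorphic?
Yes, isomorphic

The graphs are isomorphic.
One valid mapping φ: V(G1) → V(G2): 0→1, 1→3, 2→2, 3→0, 4→4

Verify φ preserves adjacency — for each edge of G1, its image is an edge of G2:
  (0,1) → (φ(0),φ(1)) = (1,3) ∈ E(G2) ✓
  (0,3) → (φ(0),φ(3)) = (0,1) ∈ E(G2) ✓
  (0,4) → (φ(0),φ(4)) = (1,4) ∈ E(G2) ✓
  (1,3) → (φ(1),φ(3)) = (0,3) ∈ E(G2) ✓
  (1,4) → (φ(1),φ(4)) = (3,4) ∈ E(G2) ✓
  (2,3) → (φ(2),φ(3)) = (0,2) ∈ E(G2) ✓
  (2,4) → (φ(2),φ(4)) = (2,4) ∈ E(G2) ✓
  (3,4) → (φ(3),φ(4)) = (0,4) ∈ E(G2) ✓
All 8 edges of G1 map to edges of G2, and |E(G1)| = |E(G2)| = 8, so φ is a bijection on edges as well as vertices. Hence G1 ≅ G2.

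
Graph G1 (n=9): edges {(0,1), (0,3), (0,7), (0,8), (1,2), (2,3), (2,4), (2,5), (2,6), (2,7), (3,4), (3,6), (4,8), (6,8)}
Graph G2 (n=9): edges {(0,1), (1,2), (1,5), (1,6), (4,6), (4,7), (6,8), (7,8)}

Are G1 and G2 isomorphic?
No, not isomorphic

The graphs are NOT isomorphic.

Connected components of G1: 1 component(s) with vertex sets [[0, 1, 2, 3, 4, 5, 6, 7, 8]], sizes [9].
Connected components of G2: 2 component(s) with vertex sets [[3], [0, 1, 2, 4, 5, 6, 7, 8]], sizes [1, 8].
The number of connected components (and the multiset of component sizes) is an isomorphism invariant — an isomorphism maps each component of G1 bijectively onto a component of G2. Since G1 has 1 component(s) and G2 has 2, they cannot be isomorphic.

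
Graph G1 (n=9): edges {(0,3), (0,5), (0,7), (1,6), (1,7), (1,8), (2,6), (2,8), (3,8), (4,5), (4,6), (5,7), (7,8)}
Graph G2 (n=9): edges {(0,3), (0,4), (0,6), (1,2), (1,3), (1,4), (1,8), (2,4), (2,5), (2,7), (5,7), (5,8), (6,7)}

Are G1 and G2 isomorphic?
Yes, isomorphic

The graphs are isomorphic.
One valid mapping φ: V(G1) → V(G2): 0→5, 1→4, 2→3, 3→8, 4→6, 5→7, 6→0, 7→2, 8→1

Verify φ preserves adjacency — for each edge of G1, its image is an edge of G2:
  (0,3) → (φ(0),φ(3)) = (5,8) ∈ E(G2) ✓
  (0,5) → (φ(0),φ(5)) = (5,7) ∈ E(G2) ✓
  (0,7) → (φ(0),φ(7)) = (2,5) ∈ E(G2) ✓
  (1,6) → (φ(1),φ(6)) = (0,4) ∈ E(G2) ✓
  (1,7) → (φ(1),φ(7)) = (2,4) ∈ E(G2) ✓
  (1,8) → (φ(1),φ(8)) = (1,4) ∈ E(G2) ✓
  (2,6) → (φ(2),φ(6)) = (0,3) ∈ E(G2) ✓
  (2,8) → (φ(2),φ(8)) = (1,3) ∈ E(G2) ✓
  (3,8) → (φ(3),φ(8)) = (1,8) ∈ E(G2) ✓
  (4,5) → (φ(4),φ(5)) = (6,7) ∈ E(G2) ✓
  (4,6) → (φ(4),φ(6)) = (0,6) ∈ E(G2) ✓
  (5,7) → (φ(5),φ(7)) = (2,7) ∈ E(G2) ✓
  (7,8) → (φ(7),φ(8)) = (1,2) ∈ E(G2) ✓
All 13 edges of G1 map to edges of G2, and |E(G1)| = |E(G2)| = 13, so φ is a bijection on edges as well as vertices. Hence G1 ≅ G2.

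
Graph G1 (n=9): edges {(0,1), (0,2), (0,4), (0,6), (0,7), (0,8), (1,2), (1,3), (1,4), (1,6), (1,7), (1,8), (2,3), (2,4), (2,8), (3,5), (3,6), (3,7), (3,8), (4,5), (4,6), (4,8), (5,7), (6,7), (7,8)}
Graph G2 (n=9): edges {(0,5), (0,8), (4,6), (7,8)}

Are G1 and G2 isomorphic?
No, not isomorphic

The graphs are NOT isomorphic.

Connected components of G1: 1 component(s) with vertex sets [[0, 1, 2, 3, 4, 5, 6, 7, 8]], sizes [9].
Connected components of G2: 5 component(s) with vertex sets [[1], [2], [3], [4, 6], [0, 5, 7, 8]], sizes [1, 1, 1, 2, 4].
The number of connected components (and the multiset of component sizes) is an isomorphism invariant — an isomorphism maps each component of G1 bijectively onto a component of G2. Since G1 has 1 component(s) and G2 has 5, they cannot be isomorphic.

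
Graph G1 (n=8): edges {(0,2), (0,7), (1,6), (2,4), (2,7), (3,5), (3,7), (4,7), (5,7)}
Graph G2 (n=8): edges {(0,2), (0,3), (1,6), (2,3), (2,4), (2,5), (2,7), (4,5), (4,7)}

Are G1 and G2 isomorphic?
Yes, isomorphic

The graphs are isomorphic.
One valid mapping φ: V(G1) → V(G2): 0→7, 1→1, 2→4, 3→3, 4→5, 5→0, 6→6, 7→2

Verify φ preserves adjacency — for each edge of G1, its image is an edge of G2:
  (0,2) → (φ(0),φ(2)) = (4,7) ∈ E(G2) ✓
  (0,7) → (φ(0),φ(7)) = (2,7) ∈ E(G2) ✓
  (1,6) → (φ(1),φ(6)) = (1,6) ∈ E(G2) ✓
  (2,4) → (φ(2),φ(4)) = (4,5) ∈ E(G2) ✓
  (2,7) → (φ(2),φ(7)) = (2,4) ∈ E(G2) ✓
  (3,5) → (φ(3),φ(5)) = (0,3) ∈ E(G2) ✓
  (3,7) → (φ(3),φ(7)) = (2,3) ∈ E(G2) ✓
  (4,7) → (φ(4),φ(7)) = (2,5) ∈ E(G2) ✓
  (5,7) → (φ(5),φ(7)) = (0,2) ∈ E(G2) ✓
All 9 edges of G1 map to edges of G2, and |E(G1)| = |E(G2)| = 9, so φ is a bijection on edges as well as vertices. Hence G1 ≅ G2.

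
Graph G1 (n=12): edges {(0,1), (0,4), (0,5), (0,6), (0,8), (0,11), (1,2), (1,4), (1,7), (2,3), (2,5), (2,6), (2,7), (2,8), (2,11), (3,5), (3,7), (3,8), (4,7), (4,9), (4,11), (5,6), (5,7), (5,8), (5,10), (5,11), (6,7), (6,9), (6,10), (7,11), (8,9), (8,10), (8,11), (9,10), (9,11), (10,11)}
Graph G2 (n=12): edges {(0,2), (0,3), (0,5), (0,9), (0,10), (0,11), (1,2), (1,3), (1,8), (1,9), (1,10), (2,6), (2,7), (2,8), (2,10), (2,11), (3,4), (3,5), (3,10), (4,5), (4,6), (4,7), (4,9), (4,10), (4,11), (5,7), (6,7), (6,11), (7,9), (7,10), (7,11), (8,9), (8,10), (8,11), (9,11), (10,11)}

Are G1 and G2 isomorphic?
Yes, isomorphic

The graphs are isomorphic.
One valid mapping φ: V(G1) → V(G2): 0→0, 1→5, 2→7, 3→6, 4→3, 5→11, 6→9, 7→4, 8→2, 9→1, 10→8, 11→10

Verify φ preserves adjacency — for each edge of G1, its image is an edge of G2:
  (0,1) → (φ(0),φ(1)) = (0,5) ∈ E(G2) ✓
  (0,4) → (φ(0),φ(4)) = (0,3) ∈ E(G2) ✓
  (0,5) → (φ(0),φ(5)) = (0,11) ∈ E(G2) ✓
  (0,6) → (φ(0),φ(6)) = (0,9) ∈ E(G2) ✓
  (0,8) → (φ(0),φ(8)) = (0,2) ∈ E(G2) ✓
  (0,11) → (φ(0),φ(11)) = (0,10) ∈ E(G2) ✓
  (1,2) → (φ(1),φ(2)) = (5,7) ∈ E(G2) ✓
  (1,4) → (φ(1),φ(4)) = (3,5) ∈ E(G2) ✓
  (1,7) → (φ(1),φ(7)) = (4,5) ∈ E(G2) ✓
  (2,3) → (φ(2),φ(3)) = (6,7) ∈ E(G2) ✓
  (2,5) → (φ(2),φ(5)) = (7,11) ∈ E(G2) ✓
  (2,6) → (φ(2),φ(6)) = (7,9) ∈ E(G2) ✓
  (2,7) → (φ(2),φ(7)) = (4,7) ∈ E(G2) ✓
  (2,8) → (φ(2),φ(8)) = (2,7) ∈ E(G2) ✓
  (2,11) → (φ(2),φ(11)) = (7,10) ∈ E(G2) ✓
  (3,5) → (φ(3),φ(5)) = (6,11) ∈ E(G2) ✓
  (3,7) → (φ(3),φ(7)) = (4,6) ∈ E(G2) ✓
  (3,8) → (φ(3),φ(8)) = (2,6) ∈ E(G2) ✓
  (4,7) → (φ(4),φ(7)) = (3,4) ∈ E(G2) ✓
  (4,9) → (φ(4),φ(9)) = (1,3) ∈ E(G2) ✓
  (4,11) → (φ(4),φ(11)) = (3,10) ∈ E(G2) ✓
  (5,6) → (φ(5),φ(6)) = (9,11) ∈ E(G2) ✓
  (5,7) → (φ(5),φ(7)) = (4,11) ∈ E(G2) ✓
  (5,8) → (φ(5),φ(8)) = (2,11) ∈ E(G2) ✓
  (5,10) → (φ(5),φ(10)) = (8,11) ∈ E(G2) ✓
  (5,11) → (φ(5),φ(11)) = (10,11) ∈ E(G2) ✓
  (6,7) → (φ(6),φ(7)) = (4,9) ∈ E(G2) ✓
  (6,9) → (φ(6),φ(9)) = (1,9) ∈ E(G2) ✓
  (6,10) → (φ(6),φ(10)) = (8,9) ∈ E(G2) ✓
  (7,11) → (φ(7),φ(11)) = (4,10) ∈ E(G2) ✓
  (8,9) → (φ(8),φ(9)) = (1,2) ∈ E(G2) ✓
  (8,10) → (φ(8),φ(10)) = (2,8) ∈ E(G2) ✓
  (8,11) → (φ(8),φ(11)) = (2,10) ∈ E(G2) ✓
  (9,10) → (φ(9),φ(10)) = (1,8) ∈ E(G2) ✓
  (9,11) → (φ(9),φ(11)) = (1,10) ∈ E(G2) ✓
  (10,11) → (φ(10),φ(11)) = (8,10) ∈ E(G2) ✓
All 36 edges of G1 map to edges of G2, and |E(G1)| = |E(G2)| = 36, so φ is a bijection on edges as well as vertices. Hence G1 ≅ G2.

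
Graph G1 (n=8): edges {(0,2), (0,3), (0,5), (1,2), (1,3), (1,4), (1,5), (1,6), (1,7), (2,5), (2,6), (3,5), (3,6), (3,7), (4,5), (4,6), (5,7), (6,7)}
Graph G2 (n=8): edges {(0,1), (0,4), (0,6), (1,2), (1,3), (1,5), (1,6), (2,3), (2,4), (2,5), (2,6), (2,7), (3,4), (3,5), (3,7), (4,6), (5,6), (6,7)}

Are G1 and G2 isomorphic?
Yes, isomorphic

The graphs are isomorphic.
One valid mapping φ: V(G1) → V(G2): 0→0, 1→2, 2→4, 3→1, 4→7, 5→6, 6→3, 7→5

Verify φ preserves adjacency — for each edge of G1, its image is an edge of G2:
  (0,2) → (φ(0),φ(2)) = (0,4) ∈ E(G2) ✓
  (0,3) → (φ(0),φ(3)) = (0,1) ∈ E(G2) ✓
  (0,5) → (φ(0),φ(5)) = (0,6) ∈ E(G2) ✓
  (1,2) → (φ(1),φ(2)) = (2,4) ∈ E(G2) ✓
  (1,3) → (φ(1),φ(3)) = (1,2) ∈ E(G2) ✓
  (1,4) → (φ(1),φ(4)) = (2,7) ∈ E(G2) ✓
  (1,5) → (φ(1),φ(5)) = (2,6) ∈ E(G2) ✓
  (1,6) → (φ(1),φ(6)) = (2,3) ∈ E(G2) ✓
  (1,7) → (φ(1),φ(7)) = (2,5) ∈ E(G2) ✓
  (2,5) → (φ(2),φ(5)) = (4,6) ∈ E(G2) ✓
  (2,6) → (φ(2),φ(6)) = (3,4) ∈ E(G2) ✓
  (3,5) → (φ(3),φ(5)) = (1,6) ∈ E(G2) ✓
  (3,6) → (φ(3),φ(6)) = (1,3) ∈ E(G2) ✓
  (3,7) → (φ(3),φ(7)) = (1,5) ∈ E(G2) ✓
  (4,5) → (φ(4),φ(5)) = (6,7) ∈ E(G2) ✓
  (4,6) → (φ(4),φ(6)) = (3,7) ∈ E(G2) ✓
  (5,7) → (φ(5),φ(7)) = (5,6) ∈ E(G2) ✓
  (6,7) → (φ(6),φ(7)) = (3,5) ∈ E(G2) ✓
All 18 edges of G1 map to edges of G2, and |E(G1)| = |E(G2)| = 18, so φ is a bijection on edges as well as vertices. Hence G1 ≅ G2.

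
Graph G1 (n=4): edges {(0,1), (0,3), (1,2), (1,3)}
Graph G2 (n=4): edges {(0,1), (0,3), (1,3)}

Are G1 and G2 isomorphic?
No, not isomorphic

The graphs are NOT isomorphic.

Counting edges: G1 has 4 edge(s); G2 has 3 edge(s).
Edge count is an isomorphism invariant (a bijection on vertices induces a bijection on edges), so differing edge counts rule out isomorphism.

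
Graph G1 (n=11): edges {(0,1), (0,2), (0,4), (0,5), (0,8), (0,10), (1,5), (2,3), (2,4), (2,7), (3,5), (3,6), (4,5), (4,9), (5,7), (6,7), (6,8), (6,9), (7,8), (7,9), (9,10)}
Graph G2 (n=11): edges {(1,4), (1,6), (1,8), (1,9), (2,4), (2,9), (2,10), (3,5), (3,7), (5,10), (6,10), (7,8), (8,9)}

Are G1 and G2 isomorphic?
No, not isomorphic

The graphs are NOT isomorphic.

Connected components of G1: 1 component(s) with vertex sets [[0, 1, 2, 3, 4, 5, 6, 7, 8, 9, 10]], sizes [11].
Connected components of G2: 2 component(s) with vertex sets [[0], [1, 2, 3, 4, 5, 6, 7, 8, 9, 10]], sizes [1, 10].
The number of connected components (and the multiset of component sizes) is an isomorphism invariant — an isomorphism maps each component of G1 bijectively onto a component of G2. Since G1 has 1 component(s) and G2 has 2, they cannot be isomorphic.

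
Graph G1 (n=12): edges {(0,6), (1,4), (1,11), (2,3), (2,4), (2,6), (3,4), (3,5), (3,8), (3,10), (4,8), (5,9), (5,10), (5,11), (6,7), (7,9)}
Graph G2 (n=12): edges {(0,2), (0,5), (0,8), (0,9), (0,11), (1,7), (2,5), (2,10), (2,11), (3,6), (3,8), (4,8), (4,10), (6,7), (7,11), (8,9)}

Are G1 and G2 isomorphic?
Yes, isomorphic

The graphs are isomorphic.
One valid mapping φ: V(G1) → V(G2): 0→1, 1→10, 2→11, 3→0, 4→2, 5→8, 6→7, 7→6, 8→5, 9→3, 10→9, 11→4

Verify φ preserves adjacency — for each edge of G1, its image is an edge of G2:
  (0,6) → (φ(0),φ(6)) = (1,7) ∈ E(G2) ✓
  (1,4) → (φ(1),φ(4)) = (2,10) ∈ E(G2) ✓
  (1,11) → (φ(1),φ(11)) = (4,10) ∈ E(G2) ✓
  (2,3) → (φ(2),φ(3)) = (0,11) ∈ E(G2) ✓
  (2,4) → (φ(2),φ(4)) = (2,11) ∈ E(G2) ✓
  (2,6) → (φ(2),φ(6)) = (7,11) ∈ E(G2) ✓
  (3,4) → (φ(3),φ(4)) = (0,2) ∈ E(G2) ✓
  (3,5) → (φ(3),φ(5)) = (0,8) ∈ E(G2) ✓
  (3,8) → (φ(3),φ(8)) = (0,5) ∈ E(G2) ✓
  (3,10) → (φ(3),φ(10)) = (0,9) ∈ E(G2) ✓
  (4,8) → (φ(4),φ(8)) = (2,5) ∈ E(G2) ✓
  (5,9) → (φ(5),φ(9)) = (3,8) ∈ E(G2) ✓
  (5,10) → (φ(5),φ(10)) = (8,9) ∈ E(G2) ✓
  (5,11) → (φ(5),φ(11)) = (4,8) ∈ E(G2) ✓
  (6,7) → (φ(6),φ(7)) = (6,7) ∈ E(G2) ✓
  (7,9) → (φ(7),φ(9)) = (3,6) ∈ E(G2) ✓
All 16 edges of G1 map to edges of G2, and |E(G1)| = |E(G2)| = 16, so φ is a bijection on edges as well as vertices. Hence G1 ≅ G2.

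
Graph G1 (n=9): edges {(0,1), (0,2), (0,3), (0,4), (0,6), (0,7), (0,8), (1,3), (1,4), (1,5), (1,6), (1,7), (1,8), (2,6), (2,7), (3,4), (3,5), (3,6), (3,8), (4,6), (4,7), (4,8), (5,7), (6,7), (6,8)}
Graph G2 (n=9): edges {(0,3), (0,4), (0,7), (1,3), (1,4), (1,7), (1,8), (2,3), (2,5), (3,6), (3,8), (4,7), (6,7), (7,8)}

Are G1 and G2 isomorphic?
No, not isomorphic

The graphs are NOT isomorphic.

Degrees in G1: deg(0)=7, deg(1)=7, deg(2)=3, deg(3)=6, deg(4)=6, deg(5)=3, deg(6)=7, deg(7)=6, deg(8)=5.
Sorted degree sequence of G1: [7, 7, 7, 6, 6, 6, 5, 3, 3].
Degrees in G2: deg(0)=3, deg(1)=4, deg(2)=2, deg(3)=5, deg(4)=3, deg(5)=1, deg(6)=2, deg(7)=5, deg(8)=3.
Sorted degree sequence of G2: [5, 5, 4, 3, 3, 3, 2, 2, 1].
The (sorted) degree sequence is an isomorphism invariant, so since G1 and G2 have different degree sequences they cannot be isomorphic.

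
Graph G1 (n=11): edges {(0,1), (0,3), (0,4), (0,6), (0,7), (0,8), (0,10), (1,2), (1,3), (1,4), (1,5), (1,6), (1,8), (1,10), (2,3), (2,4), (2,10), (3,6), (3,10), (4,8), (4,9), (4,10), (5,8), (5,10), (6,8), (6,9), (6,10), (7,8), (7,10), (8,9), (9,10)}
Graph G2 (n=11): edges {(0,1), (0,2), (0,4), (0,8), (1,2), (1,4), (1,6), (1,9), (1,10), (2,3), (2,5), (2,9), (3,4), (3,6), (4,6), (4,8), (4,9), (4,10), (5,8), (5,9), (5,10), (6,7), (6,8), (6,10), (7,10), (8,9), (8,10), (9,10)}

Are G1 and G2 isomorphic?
No, not isomorphic

The graphs are NOT isomorphic.

Degrees in G1: deg(0)=7, deg(1)=8, deg(2)=4, deg(3)=5, deg(4)=6, deg(5)=3, deg(6)=6, deg(7)=3, deg(8)=7, deg(9)=4, deg(10)=9.
Sorted degree sequence of G1: [9, 8, 7, 7, 6, 6, 5, 4, 4, 3, 3].
Degrees in G2: deg(0)=4, deg(1)=6, deg(2)=5, deg(3)=3, deg(4)=7, deg(5)=4, deg(6)=6, deg(7)=2, deg(8)=6, deg(9)=6, deg(10)=7.
Sorted degree sequence of G2: [7, 7, 6, 6, 6, 6, 5, 4, 4, 3, 2].
The (sorted) degree sequence is an isomorphism invariant, so since G1 and G2 have different degree sequences they cannot be isomorphic.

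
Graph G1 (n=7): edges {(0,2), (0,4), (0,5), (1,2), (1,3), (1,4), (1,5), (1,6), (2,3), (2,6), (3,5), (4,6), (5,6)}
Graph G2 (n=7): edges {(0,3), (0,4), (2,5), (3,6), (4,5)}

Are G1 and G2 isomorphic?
No, not isomorphic

The graphs are NOT isomorphic.

Connected components of G1: 1 component(s) with vertex sets [[0, 1, 2, 3, 4, 5, 6]], sizes [7].
Connected components of G2: 2 component(s) with vertex sets [[1], [0, 2, 3, 4, 5, 6]], sizes [1, 6].
The number of connected components (and the multiset of component sizes) is an isomorphism invariant — an isomorphism maps each component of G1 bijectively onto a component of G2. Since G1 has 1 component(s) and G2 has 2, they cannot be isomorphic.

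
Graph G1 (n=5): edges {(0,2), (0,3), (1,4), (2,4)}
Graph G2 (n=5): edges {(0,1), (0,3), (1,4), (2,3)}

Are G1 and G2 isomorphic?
Yes, isomorphic

The graphs are isomorphic.
One valid mapping φ: V(G1) → V(G2): 0→3, 1→4, 2→0, 3→2, 4→1

Verify φ preserves adjacency — for each edge of G1, its image is an edge of G2:
  (0,2) → (φ(0),φ(2)) = (0,3) ∈ E(G2) ✓
  (0,3) → (φ(0),φ(3)) = (2,3) ∈ E(G2) ✓
  (1,4) → (φ(1),φ(4)) = (1,4) ∈ E(G2) ✓
  (2,4) → (φ(2),φ(4)) = (0,1) ∈ E(G2) ✓
All 4 edges of G1 map to edges of G2, and |E(G1)| = |E(G2)| = 4, so φ is a bijection on edges as well as vertices. Hence G1 ≅ G2.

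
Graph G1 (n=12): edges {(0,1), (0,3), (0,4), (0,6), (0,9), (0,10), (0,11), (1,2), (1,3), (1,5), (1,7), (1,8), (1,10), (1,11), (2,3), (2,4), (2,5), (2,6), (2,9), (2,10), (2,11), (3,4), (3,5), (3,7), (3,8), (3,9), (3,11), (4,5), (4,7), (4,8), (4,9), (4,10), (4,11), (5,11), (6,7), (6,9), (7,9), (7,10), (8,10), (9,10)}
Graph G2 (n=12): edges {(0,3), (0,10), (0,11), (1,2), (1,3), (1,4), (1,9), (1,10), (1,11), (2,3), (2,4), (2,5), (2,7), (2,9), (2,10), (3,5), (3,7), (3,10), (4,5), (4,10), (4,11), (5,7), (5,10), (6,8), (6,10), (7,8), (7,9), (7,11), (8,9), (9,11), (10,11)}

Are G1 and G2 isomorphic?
No, not isomorphic

The graphs are NOT isomorphic.

Counting triangles (3-cliques): G1 has 47, G2 has 25.
Triangle count is an isomorphism invariant, so differing triangle counts rule out isomorphism.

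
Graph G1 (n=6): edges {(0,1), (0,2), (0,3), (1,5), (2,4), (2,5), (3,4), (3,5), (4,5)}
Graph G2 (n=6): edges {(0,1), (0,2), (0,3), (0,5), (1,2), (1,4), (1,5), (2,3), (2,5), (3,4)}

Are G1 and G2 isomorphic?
No, not isomorphic

The graphs are NOT isomorphic.

Counting triangles (3-cliques): G1 has 2, G2 has 5.
Triangle count is an isomorphism invariant, so differing triangle counts rule out isomorphism.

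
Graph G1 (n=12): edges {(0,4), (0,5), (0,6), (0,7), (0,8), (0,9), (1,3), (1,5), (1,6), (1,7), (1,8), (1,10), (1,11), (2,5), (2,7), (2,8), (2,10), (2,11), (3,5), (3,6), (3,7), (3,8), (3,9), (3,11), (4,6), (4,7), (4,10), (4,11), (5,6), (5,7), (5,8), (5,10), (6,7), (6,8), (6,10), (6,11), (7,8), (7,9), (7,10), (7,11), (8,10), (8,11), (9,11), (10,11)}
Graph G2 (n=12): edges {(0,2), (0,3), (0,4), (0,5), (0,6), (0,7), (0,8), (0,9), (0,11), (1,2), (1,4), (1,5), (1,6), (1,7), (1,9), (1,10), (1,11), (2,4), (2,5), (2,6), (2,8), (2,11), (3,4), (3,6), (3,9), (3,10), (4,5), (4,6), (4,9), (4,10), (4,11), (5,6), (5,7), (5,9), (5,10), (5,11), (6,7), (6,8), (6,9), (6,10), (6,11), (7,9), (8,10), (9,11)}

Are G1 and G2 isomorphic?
Yes, isomorphic

The graphs are isomorphic.
One valid mapping φ: V(G1) → V(G2): 0→10, 1→11, 2→7, 3→2, 4→3, 5→1, 6→4, 7→6, 8→5, 9→8, 10→9, 11→0

Verify φ preserves adjacency — for each edge of G1, its image is an edge of G2:
  (0,4) → (φ(0),φ(4)) = (3,10) ∈ E(G2) ✓
  (0,5) → (φ(0),φ(5)) = (1,10) ∈ E(G2) ✓
  (0,6) → (φ(0),φ(6)) = (4,10) ∈ E(G2) ✓
  (0,7) → (φ(0),φ(7)) = (6,10) ∈ E(G2) ✓
  (0,8) → (φ(0),φ(8)) = (5,10) ∈ E(G2) ✓
  (0,9) → (φ(0),φ(9)) = (8,10) ∈ E(G2) ✓
  (1,3) → (φ(1),φ(3)) = (2,11) ∈ E(G2) ✓
  (1,5) → (φ(1),φ(5)) = (1,11) ∈ E(G2) ✓
  (1,6) → (φ(1),φ(6)) = (4,11) ∈ E(G2) ✓
  (1,7) → (φ(1),φ(7)) = (6,11) ∈ E(G2) ✓
  (1,8) → (φ(1),φ(8)) = (5,11) ∈ E(G2) ✓
  (1,10) → (φ(1),φ(10)) = (9,11) ∈ E(G2) ✓
  (1,11) → (φ(1),φ(11)) = (0,11) ∈ E(G2) ✓
  (2,5) → (φ(2),φ(5)) = (1,7) ∈ E(G2) ✓
  (2,7) → (φ(2),φ(7)) = (6,7) ∈ E(G2) ✓
  (2,8) → (φ(2),φ(8)) = (5,7) ∈ E(G2) ✓
  (2,10) → (φ(2),φ(10)) = (7,9) ∈ E(G2) ✓
  (2,11) → (φ(2),φ(11)) = (0,7) ∈ E(G2) ✓
  (3,5) → (φ(3),φ(5)) = (1,2) ∈ E(G2) ✓
  (3,6) → (φ(3),φ(6)) = (2,4) ∈ E(G2) ✓
  (3,7) → (φ(3),φ(7)) = (2,6) ∈ E(G2) ✓
  (3,8) → (φ(3),φ(8)) = (2,5) ∈ E(G2) ✓
  (3,9) → (φ(3),φ(9)) = (2,8) ∈ E(G2) ✓
  (3,11) → (φ(3),φ(11)) = (0,2) ∈ E(G2) ✓
  (4,6) → (φ(4),φ(6)) = (3,4) ∈ E(G2) ✓
  (4,7) → (φ(4),φ(7)) = (3,6) ∈ E(G2) ✓
  (4,10) → (φ(4),φ(10)) = (3,9) ∈ E(G2) ✓
  (4,11) → (φ(4),φ(11)) = (0,3) ∈ E(G2) ✓
  (5,6) → (φ(5),φ(6)) = (1,4) ∈ E(G2) ✓
  (5,7) → (φ(5),φ(7)) = (1,6) ∈ E(G2) ✓
  (5,8) → (φ(5),φ(8)) = (1,5) ∈ E(G2) ✓
  (5,10) → (φ(5),φ(10)) = (1,9) ∈ E(G2) ✓
  (6,7) → (φ(6),φ(7)) = (4,6) ∈ E(G2) ✓
  (6,8) → (φ(6),φ(8)) = (4,5) ∈ E(G2) ✓
  (6,10) → (φ(6),φ(10)) = (4,9) ∈ E(G2) ✓
  (6,11) → (φ(6),φ(11)) = (0,4) ∈ E(G2) ✓
  (7,8) → (φ(7),φ(8)) = (5,6) ∈ E(G2) ✓
  (7,9) → (φ(7),φ(9)) = (6,8) ∈ E(G2) ✓
  (7,10) → (φ(7),φ(10)) = (6,9) ∈ E(G2) ✓
  (7,11) → (φ(7),φ(11)) = (0,6) ∈ E(G2) ✓
  (8,10) → (φ(8),φ(10)) = (5,9) ∈ E(G2) ✓
  (8,11) → (φ(8),φ(11)) = (0,5) ∈ E(G2) ✓
  (9,11) → (φ(9),φ(11)) = (0,8) ∈ E(G2) ✓
  (10,11) → (φ(10),φ(11)) = (0,9) ∈ E(G2) ✓
All 44 edges of G1 map to edges of G2, and |E(G1)| = |E(G2)| = 44, so φ is a bijection on edges as well as vertices. Hence G1 ≅ G2.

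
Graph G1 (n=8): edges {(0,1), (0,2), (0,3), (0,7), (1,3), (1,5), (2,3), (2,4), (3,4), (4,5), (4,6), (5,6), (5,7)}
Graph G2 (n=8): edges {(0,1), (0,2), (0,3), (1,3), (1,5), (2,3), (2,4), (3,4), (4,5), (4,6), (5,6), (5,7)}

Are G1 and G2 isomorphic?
No, not isomorphic

The graphs are NOT isomorphic.

Counting edges: G1 has 13 edge(s); G2 has 12 edge(s).
Edge count is an isomorphism invariant (a bijection on vertices induces a bijection on edges), so differing edge counts rule out isomorphism.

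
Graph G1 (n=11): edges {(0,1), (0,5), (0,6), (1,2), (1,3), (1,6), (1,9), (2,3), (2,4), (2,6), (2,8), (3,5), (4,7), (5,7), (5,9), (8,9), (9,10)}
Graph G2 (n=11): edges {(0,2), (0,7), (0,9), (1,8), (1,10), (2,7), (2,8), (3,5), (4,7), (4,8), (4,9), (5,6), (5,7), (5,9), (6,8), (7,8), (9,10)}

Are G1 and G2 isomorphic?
Yes, isomorphic

The graphs are isomorphic.
One valid mapping φ: V(G1) → V(G2): 0→0, 1→7, 2→8, 3→4, 4→1, 5→9, 6→2, 7→10, 8→6, 9→5, 10→3

Verify φ preserves adjacency — for each edge of G1, its image is an edge of G2:
  (0,1) → (φ(0),φ(1)) = (0,7) ∈ E(G2) ✓
  (0,5) → (φ(0),φ(5)) = (0,9) ∈ E(G2) ✓
  (0,6) → (φ(0),φ(6)) = (0,2) ∈ E(G2) ✓
  (1,2) → (φ(1),φ(2)) = (7,8) ∈ E(G2) ✓
  (1,3) → (φ(1),φ(3)) = (4,7) ∈ E(G2) ✓
  (1,6) → (φ(1),φ(6)) = (2,7) ∈ E(G2) ✓
  (1,9) → (φ(1),φ(9)) = (5,7) ∈ E(G2) ✓
  (2,3) → (φ(2),φ(3)) = (4,8) ∈ E(G2) ✓
  (2,4) → (φ(2),φ(4)) = (1,8) ∈ E(G2) ✓
  (2,6) → (φ(2),φ(6)) = (2,8) ∈ E(G2) ✓
  (2,8) → (φ(2),φ(8)) = (6,8) ∈ E(G2) ✓
  (3,5) → (φ(3),φ(5)) = (4,9) ∈ E(G2) ✓
  (4,7) → (φ(4),φ(7)) = (1,10) ∈ E(G2) ✓
  (5,7) → (φ(5),φ(7)) = (9,10) ∈ E(G2) ✓
  (5,9) → (φ(5),φ(9)) = (5,9) ∈ E(G2) ✓
  (8,9) → (φ(8),φ(9)) = (5,6) ∈ E(G2) ✓
  (9,10) → (φ(9),φ(10)) = (3,5) ∈ E(G2) ✓
All 17 edges of G1 map to edges of G2, and |E(G1)| = |E(G2)| = 17, so φ is a bijection on edges as well as vertices. Hence G1 ≅ G2.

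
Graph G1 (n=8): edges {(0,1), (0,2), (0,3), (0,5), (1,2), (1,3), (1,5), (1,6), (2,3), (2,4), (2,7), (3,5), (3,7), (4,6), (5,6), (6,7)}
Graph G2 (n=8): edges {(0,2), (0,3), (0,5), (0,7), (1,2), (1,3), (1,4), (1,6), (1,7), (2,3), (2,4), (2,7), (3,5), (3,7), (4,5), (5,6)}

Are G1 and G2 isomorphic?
Yes, isomorphic

The graphs are isomorphic.
One valid mapping φ: V(G1) → V(G2): 0→7, 1→3, 2→1, 3→2, 4→6, 5→0, 6→5, 7→4

Verify φ preserves adjacency — for each edge of G1, its image is an edge of G2:
  (0,1) → (φ(0),φ(1)) = (3,7) ∈ E(G2) ✓
  (0,2) → (φ(0),φ(2)) = (1,7) ∈ E(G2) ✓
  (0,3) → (φ(0),φ(3)) = (2,7) ∈ E(G2) ✓
  (0,5) → (φ(0),φ(5)) = (0,7) ∈ E(G2) ✓
  (1,2) → (φ(1),φ(2)) = (1,3) ∈ E(G2) ✓
  (1,3) → (φ(1),φ(3)) = (2,3) ∈ E(G2) ✓
  (1,5) → (φ(1),φ(5)) = (0,3) ∈ E(G2) ✓
  (1,6) → (φ(1),φ(6)) = (3,5) ∈ E(G2) ✓
  (2,3) → (φ(2),φ(3)) = (1,2) ∈ E(G2) ✓
  (2,4) → (φ(2),φ(4)) = (1,6) ∈ E(G2) ✓
  (2,7) → (φ(2),φ(7)) = (1,4) ∈ E(G2) ✓
  (3,5) → (φ(3),φ(5)) = (0,2) ∈ E(G2) ✓
  (3,7) → (φ(3),φ(7)) = (2,4) ∈ E(G2) ✓
  (4,6) → (φ(4),φ(6)) = (5,6) ∈ E(G2) ✓
  (5,6) → (φ(5),φ(6)) = (0,5) ∈ E(G2) ✓
  (6,7) → (φ(6),φ(7)) = (4,5) ∈ E(G2) ✓
All 16 edges of G1 map to edges of G2, and |E(G1)| = |E(G2)| = 16, so φ is a bijection on edges as well as vertices. Hence G1 ≅ G2.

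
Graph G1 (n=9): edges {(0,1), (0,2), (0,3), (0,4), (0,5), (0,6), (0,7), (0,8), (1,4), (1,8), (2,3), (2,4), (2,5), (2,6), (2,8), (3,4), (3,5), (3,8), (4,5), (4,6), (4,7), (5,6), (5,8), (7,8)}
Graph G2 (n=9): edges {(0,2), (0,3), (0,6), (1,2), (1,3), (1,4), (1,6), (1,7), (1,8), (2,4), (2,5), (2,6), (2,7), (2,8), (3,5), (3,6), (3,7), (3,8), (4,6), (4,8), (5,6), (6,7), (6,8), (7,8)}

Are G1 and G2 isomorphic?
Yes, isomorphic

The graphs are isomorphic.
One valid mapping φ: V(G1) → V(G2): 0→6, 1→0, 2→8, 3→7, 4→2, 5→1, 6→4, 7→5, 8→3

Verify φ preserves adjacency — for each edge of G1, its image is an edge of G2:
  (0,1) → (φ(0),φ(1)) = (0,6) ∈ E(G2) ✓
  (0,2) → (φ(0),φ(2)) = (6,8) ∈ E(G2) ✓
  (0,3) → (φ(0),φ(3)) = (6,7) ∈ E(G2) ✓
  (0,4) → (φ(0),φ(4)) = (2,6) ∈ E(G2) ✓
  (0,5) → (φ(0),φ(5)) = (1,6) ∈ E(G2) ✓
  (0,6) → (φ(0),φ(6)) = (4,6) ∈ E(G2) ✓
  (0,7) → (φ(0),φ(7)) = (5,6) ∈ E(G2) ✓
  (0,8) → (φ(0),φ(8)) = (3,6) ∈ E(G2) ✓
  (1,4) → (φ(1),φ(4)) = (0,2) ∈ E(G2) ✓
  (1,8) → (φ(1),φ(8)) = (0,3) ∈ E(G2) ✓
  (2,3) → (φ(2),φ(3)) = (7,8) ∈ E(G2) ✓
  (2,4) → (φ(2),φ(4)) = (2,8) ∈ E(G2) ✓
  (2,5) → (φ(2),φ(5)) = (1,8) ∈ E(G2) ✓
  (2,6) → (φ(2),φ(6)) = (4,8) ∈ E(G2) ✓
  (2,8) → (φ(2),φ(8)) = (3,8) ∈ E(G2) ✓
  (3,4) → (φ(3),φ(4)) = (2,7) ∈ E(G2) ✓
  (3,5) → (φ(3),φ(5)) = (1,7) ∈ E(G2) ✓
  (3,8) → (φ(3),φ(8)) = (3,7) ∈ E(G2) ✓
  (4,5) → (φ(4),φ(5)) = (1,2) ∈ E(G2) ✓
  (4,6) → (φ(4),φ(6)) = (2,4) ∈ E(G2) ✓
  (4,7) → (φ(4),φ(7)) = (2,5) ∈ E(G2) ✓
  (5,6) → (φ(5),φ(6)) = (1,4) ∈ E(G2) ✓
  (5,8) → (φ(5),φ(8)) = (1,3) ∈ E(G2) ✓
  (7,8) → (φ(7),φ(8)) = (3,5) ∈ E(G2) ✓
All 24 edges of G1 map to edges of G2, and |E(G1)| = |E(G2)| = 24, so φ is a bijection on edges as well as vertices. Hence G1 ≅ G2.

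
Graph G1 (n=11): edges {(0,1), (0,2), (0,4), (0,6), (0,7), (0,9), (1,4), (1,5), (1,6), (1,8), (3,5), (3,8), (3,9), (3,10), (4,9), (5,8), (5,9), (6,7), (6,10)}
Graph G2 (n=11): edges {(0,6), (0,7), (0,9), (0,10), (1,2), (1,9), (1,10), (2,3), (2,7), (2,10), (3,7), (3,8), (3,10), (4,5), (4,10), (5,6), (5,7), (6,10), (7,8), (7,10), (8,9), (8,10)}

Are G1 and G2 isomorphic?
No, not isomorphic

The graphs are NOT isomorphic.

Degrees in G1: deg(0)=6, deg(1)=5, deg(2)=1, deg(3)=4, deg(4)=3, deg(5)=4, deg(6)=4, deg(7)=2, deg(8)=3, deg(9)=4, deg(10)=2.
Sorted degree sequence of G1: [6, 5, 4, 4, 4, 4, 3, 3, 2, 2, 1].
Degrees in G2: deg(0)=4, deg(1)=3, deg(2)=4, deg(3)=4, deg(4)=2, deg(5)=3, deg(6)=3, deg(7)=6, deg(8)=4, deg(9)=3, deg(10)=8.
Sorted degree sequence of G2: [8, 6, 4, 4, 4, 4, 3, 3, 3, 3, 2].
The (sorted) degree sequence is an isomorphism invariant, so since G1 and G2 have different degree sequences they cannot be isomorphic.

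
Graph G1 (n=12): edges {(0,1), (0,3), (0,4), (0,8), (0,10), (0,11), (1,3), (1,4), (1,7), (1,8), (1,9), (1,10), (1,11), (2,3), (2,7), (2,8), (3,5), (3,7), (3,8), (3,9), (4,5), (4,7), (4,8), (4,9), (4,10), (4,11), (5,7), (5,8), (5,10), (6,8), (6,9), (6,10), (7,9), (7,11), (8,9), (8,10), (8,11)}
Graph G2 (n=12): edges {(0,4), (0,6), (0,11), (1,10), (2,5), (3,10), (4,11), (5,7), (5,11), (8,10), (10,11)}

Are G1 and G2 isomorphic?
No, not isomorphic

The graphs are NOT isomorphic.

Connected components of G1: 1 component(s) with vertex sets [[0, 1, 2, 3, 4, 5, 6, 7, 8, 9, 10, 11]], sizes [12].
Connected components of G2: 2 component(s) with vertex sets [[9], [0, 1, 2, 3, 4, 5, 6, 7, 8, 10, 11]], sizes [1, 11].
The number of connected components (and the multiset of component sizes) is an isomorphism invariant — an isomorphism maps each component of G1 bijectively onto a component of G2. Since G1 has 1 component(s) and G2 has 2, they cannot be isomorphic.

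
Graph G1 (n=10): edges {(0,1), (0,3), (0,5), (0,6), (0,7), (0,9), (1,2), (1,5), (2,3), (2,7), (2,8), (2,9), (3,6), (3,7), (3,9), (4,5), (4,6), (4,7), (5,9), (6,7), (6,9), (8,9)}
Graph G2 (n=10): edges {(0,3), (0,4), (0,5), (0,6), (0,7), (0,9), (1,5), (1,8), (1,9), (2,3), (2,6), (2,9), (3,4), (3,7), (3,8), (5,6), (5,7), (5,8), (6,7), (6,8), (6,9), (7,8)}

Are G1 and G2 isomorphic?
Yes, isomorphic

The graphs are isomorphic.
One valid mapping φ: V(G1) → V(G2): 0→6, 1→2, 2→3, 3→7, 4→1, 5→9, 6→5, 7→8, 8→4, 9→0

Verify φ preserves adjacency — for each edge of G1, its image is an edge of G2:
  (0,1) → (φ(0),φ(1)) = (2,6) ∈ E(G2) ✓
  (0,3) → (φ(0),φ(3)) = (6,7) ∈ E(G2) ✓
  (0,5) → (φ(0),φ(5)) = (6,9) ∈ E(G2) ✓
  (0,6) → (φ(0),φ(6)) = (5,6) ∈ E(G2) ✓
  (0,7) → (φ(0),φ(7)) = (6,8) ∈ E(G2) ✓
  (0,9) → (φ(0),φ(9)) = (0,6) ∈ E(G2) ✓
  (1,2) → (φ(1),φ(2)) = (2,3) ∈ E(G2) ✓
  (1,5) → (φ(1),φ(5)) = (2,9) ∈ E(G2) ✓
  (2,3) → (φ(2),φ(3)) = (3,7) ∈ E(G2) ✓
  (2,7) → (φ(2),φ(7)) = (3,8) ∈ E(G2) ✓
  (2,8) → (φ(2),φ(8)) = (3,4) ∈ E(G2) ✓
  (2,9) → (φ(2),φ(9)) = (0,3) ∈ E(G2) ✓
  (3,6) → (φ(3),φ(6)) = (5,7) ∈ E(G2) ✓
  (3,7) → (φ(3),φ(7)) = (7,8) ∈ E(G2) ✓
  (3,9) → (φ(3),φ(9)) = (0,7) ∈ E(G2) ✓
  (4,5) → (φ(4),φ(5)) = (1,9) ∈ E(G2) ✓
  (4,6) → (φ(4),φ(6)) = (1,5) ∈ E(G2) ✓
  (4,7) → (φ(4),φ(7)) = (1,8) ∈ E(G2) ✓
  (5,9) → (φ(5),φ(9)) = (0,9) ∈ E(G2) ✓
  (6,7) → (φ(6),φ(7)) = (5,8) ∈ E(G2) ✓
  (6,9) → (φ(6),φ(9)) = (0,5) ∈ E(G2) ✓
  (8,9) → (φ(8),φ(9)) = (0,4) ∈ E(G2) ✓
All 22 edges of G1 map to edges of G2, and |E(G1)| = |E(G2)| = 22, so φ is a bijection on edges as well as vertices. Hence G1 ≅ G2.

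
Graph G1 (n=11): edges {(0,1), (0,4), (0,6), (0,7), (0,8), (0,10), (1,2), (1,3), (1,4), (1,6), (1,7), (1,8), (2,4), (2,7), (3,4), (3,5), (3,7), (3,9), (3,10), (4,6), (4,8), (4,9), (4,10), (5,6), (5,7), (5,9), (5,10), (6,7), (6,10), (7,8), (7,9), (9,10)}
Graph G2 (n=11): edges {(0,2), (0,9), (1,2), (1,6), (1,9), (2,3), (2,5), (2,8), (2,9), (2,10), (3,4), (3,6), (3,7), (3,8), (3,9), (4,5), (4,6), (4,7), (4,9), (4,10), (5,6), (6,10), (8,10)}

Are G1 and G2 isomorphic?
No, not isomorphic

The graphs are NOT isomorphic.

Counting triangles (3-cliques): G1 has 31, G2 has 10.
Triangle count is an isomorphism invariant, so differing triangle counts rule out isomorphism.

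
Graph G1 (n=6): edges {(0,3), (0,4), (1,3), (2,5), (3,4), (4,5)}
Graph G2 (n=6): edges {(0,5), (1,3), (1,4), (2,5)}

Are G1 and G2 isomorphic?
No, not isomorphic

The graphs are NOT isomorphic.

Connected components of G1: 1 component(s) with vertex sets [[0, 1, 2, 3, 4, 5]], sizes [6].
Connected components of G2: 2 component(s) with vertex sets [[0, 2, 5], [1, 3, 4]], sizes [3, 3].
The number of connected components (and the multiset of component sizes) is an isomorphism invariant — an isomorphism maps each component of G1 bijectively onto a component of G2. Since G1 has 1 component(s) and G2 has 2, they cannot be isomorphic.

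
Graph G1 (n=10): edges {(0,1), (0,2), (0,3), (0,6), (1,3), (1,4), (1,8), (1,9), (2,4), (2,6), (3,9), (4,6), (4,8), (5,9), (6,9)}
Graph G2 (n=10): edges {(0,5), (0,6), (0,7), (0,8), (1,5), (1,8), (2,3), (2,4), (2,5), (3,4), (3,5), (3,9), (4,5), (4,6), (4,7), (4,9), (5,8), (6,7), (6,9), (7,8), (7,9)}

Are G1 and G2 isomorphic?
No, not isomorphic

The graphs are NOT isomorphic.

Counting triangles (3-cliques): G1 has 5, G2 has 13.
Triangle count is an isomorphism invariant, so differing triangle counts rule out isomorphism.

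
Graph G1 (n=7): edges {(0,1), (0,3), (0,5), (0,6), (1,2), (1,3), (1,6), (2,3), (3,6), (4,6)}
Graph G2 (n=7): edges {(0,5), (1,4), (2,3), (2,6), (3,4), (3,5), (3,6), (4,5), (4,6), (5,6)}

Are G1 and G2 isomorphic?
Yes, isomorphic

The graphs are isomorphic.
One valid mapping φ: V(G1) → V(G2): 0→5, 1→6, 2→2, 3→3, 4→1, 5→0, 6→4

Verify φ preserves adjacency — for each edge of G1, its image is an edge of G2:
  (0,1) → (φ(0),φ(1)) = (5,6) ∈ E(G2) ✓
  (0,3) → (φ(0),φ(3)) = (3,5) ∈ E(G2) ✓
  (0,5) → (φ(0),φ(5)) = (0,5) ∈ E(G2) ✓
  (0,6) → (φ(0),φ(6)) = (4,5) ∈ E(G2) ✓
  (1,2) → (φ(1),φ(2)) = (2,6) ∈ E(G2) ✓
  (1,3) → (φ(1),φ(3)) = (3,6) ∈ E(G2) ✓
  (1,6) → (φ(1),φ(6)) = (4,6) ∈ E(G2) ✓
  (2,3) → (φ(2),φ(3)) = (2,3) ∈ E(G2) ✓
  (3,6) → (φ(3),φ(6)) = (3,4) ∈ E(G2) ✓
  (4,6) → (φ(4),φ(6)) = (1,4) ∈ E(G2) ✓
All 10 edges of G1 map to edges of G2, and |E(G1)| = |E(G2)| = 10, so φ is a bijection on edges as well as vertices. Hence G1 ≅ G2.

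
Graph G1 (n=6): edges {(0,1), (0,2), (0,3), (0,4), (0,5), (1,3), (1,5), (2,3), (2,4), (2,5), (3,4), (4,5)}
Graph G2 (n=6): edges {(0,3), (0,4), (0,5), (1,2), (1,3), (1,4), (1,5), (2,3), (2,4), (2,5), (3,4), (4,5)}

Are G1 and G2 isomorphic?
Yes, isomorphic

The graphs are isomorphic.
One valid mapping φ: V(G1) → V(G2): 0→4, 1→0, 2→2, 3→3, 4→1, 5→5

Verify φ preserves adjacency — for each edge of G1, its image is an edge of G2:
  (0,1) → (φ(0),φ(1)) = (0,4) ∈ E(G2) ✓
  (0,2) → (φ(0),φ(2)) = (2,4) ∈ E(G2) ✓
  (0,3) → (φ(0),φ(3)) = (3,4) ∈ E(G2) ✓
  (0,4) → (φ(0),φ(4)) = (1,4) ∈ E(G2) ✓
  (0,5) → (φ(0),φ(5)) = (4,5) ∈ E(G2) ✓
  (1,3) → (φ(1),φ(3)) = (0,3) ∈ E(G2) ✓
  (1,5) → (φ(1),φ(5)) = (0,5) ∈ E(G2) ✓
  (2,3) → (φ(2),φ(3)) = (2,3) ∈ E(G2) ✓
  (2,4) → (φ(2),φ(4)) = (1,2) ∈ E(G2) ✓
  (2,5) → (φ(2),φ(5)) = (2,5) ∈ E(G2) ✓
  (3,4) → (φ(3),φ(4)) = (1,3) ∈ E(G2) ✓
  (4,5) → (φ(4),φ(5)) = (1,5) ∈ E(G2) ✓
All 12 edges of G1 map to edges of G2, and |E(G1)| = |E(G2)| = 12, so φ is a bijection on edges as well as vertices. Hence G1 ≅ G2.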